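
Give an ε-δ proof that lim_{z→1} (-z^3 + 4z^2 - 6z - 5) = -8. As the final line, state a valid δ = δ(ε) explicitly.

Suppose ε > 0. We want δ > 0 such that 0 < |z − 1| < δ implies |(-z^3 + 4z^2 - 6z - 5) + 8| < ε.
(-z^3 + 4z^2 - 6z - 5) + 8 = -z^3 + 4z^2 - 6z + 3 = (z − 1)(-z^2 + 3z - 3).
So |(-z^3 + 4z^2 - 6z - 5) + 8| = |z − 1|·|-z^2 + 3z - 3|.
Assume first that |z − 1| < 1, so |z| < 2. Then |-z^2 + 3z - 3| ≤ 2^2 + 3·2 + 3 = 13.
Hence |(-z^3 + 4z^2 - 6z - 5) + 8| ≤ 13|z − 1| < ε provided |z − 1| < ε/13.
Choosing δ = min(1, ε/13) ensures both conditions, hence |(-z^3 + 4z^2 - 6z - 5) + 8| < ε.

δ = min(1, ε/13)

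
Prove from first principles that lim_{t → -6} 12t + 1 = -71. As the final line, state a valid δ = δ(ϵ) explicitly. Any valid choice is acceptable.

Let ϵ > 0. We need δ > 0 so that 0 < |t + 6| < δ implies |(12t + 1) + 71| < ϵ.
|(12t + 1) + 71| = |12t + 72| = 12|t + 6|.
So 12|t + 6| < ϵ exactly when |t + 6| < ϵ/12.
Take δ = ϵ/12. If 0 < |t + 6| < δ then |(12t + 1) + 71| = 12|t + 6| < 12·(ϵ/12) = ϵ.

δ = ϵ/12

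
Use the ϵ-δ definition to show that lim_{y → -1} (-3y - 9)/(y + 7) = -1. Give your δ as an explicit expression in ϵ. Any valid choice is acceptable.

Suppose ϵ > 0. We want δ > 0 with 0 < |y + 1| < δ ⇒ |(-3y - 9)/(y + 7) + 1| < ϵ.
Combining over a common denominator, (-3y - 9)/(y + 7) + 1 = [(-3y - 9)·6 − (-6)·(y + 7)] / [6·(y + 7)] = -12(y + 1) / (6(y + 7)).
So |(-3y - 9)/(y + 7) + 1| = 12|y + 1| / (6·|y + 7|).
Require δ ≤ 3, so |y + 7| ≥ |6| − |y + 1| > 6 − 3 = 3.
Hence |(-3y - 9)/(y + 7) + 1| < 12|y + 1|/(6·3) = (2/3)|y + 1|, which is < ϵ once |y + 1| < (3/2)ϵ.
Take δ = min(3, (3/2)ϵ). Then 0 < |y + 1| < δ forces both bounds, so |(-3y - 9)/(y + 7) + 1| < ϵ.

δ = min(3, (3/2)ϵ)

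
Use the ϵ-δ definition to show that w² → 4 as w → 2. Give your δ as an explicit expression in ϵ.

Suppose ϵ > 0. We seek δ > 0 with 0 < |w − 2| < δ ⇒ |w² − 4| < ϵ.
Factor: w² − 4 = (w − 2)(w + 2), so |w² − 4| = |w − 2|·|w + 2|.
Restrict δ ≤ 2. Then |w − 2| < 2 gives |w| < 4, so by the triangle inequality |w + 2| ≤ 4 + 2 = 6.
Hence |w² − 4| ≤ 6|w − 2|, which is < ϵ once |w − 2| < ϵ/6.
Take δ = min(2, ϵ/6). If 0 < |w − 2| < δ then both bounds hold and |w² − 4| ≤ 6|w − 2| < 6·(ϵ/6) = ϵ.

δ = min(2, ϵ/6)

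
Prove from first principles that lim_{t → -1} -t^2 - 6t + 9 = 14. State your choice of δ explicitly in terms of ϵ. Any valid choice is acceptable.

Let ϵ > 0 be given. We want δ > 0 such that 0 < |t + 1| < δ implies |(-t^2 - 6t + 9) − 14| < ϵ.
(-t^2 - 6t + 9) − 14 = -t^2 - 6t - 5 = (t + 1)(-t - 5).
So |(-t^2 - 6t + 9) − 14| = |t + 1|·|-t - 5|.
Assume first that |t + 1| < 1, so |t| < 2. Then |-t - 5| ≤ 2 + 5 = 7.
Hence |(-t^2 - 6t + 9) − 14| ≤ 7|t + 1| < ϵ provided |t + 1| < ϵ/7.
Take δ = min(1, ϵ/7). Then 0 < |t + 1| < δ gives both |t + 1| < 1 and |t + 1| < ϵ/7, so |(-t^2 - 6t + 9) − 14| < ϵ.

δ = min(1, ϵ/7)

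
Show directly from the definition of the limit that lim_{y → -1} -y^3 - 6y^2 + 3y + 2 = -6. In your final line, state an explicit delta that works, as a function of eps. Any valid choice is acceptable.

Let eps > 0 be given. We want delta > 0 such that 0 < |y + 1| < delta implies |(-y^3 - 6y^2 + 3y + 2) + 6| < eps.
(-y^3 - 6y^2 + 3y + 2) + 6 = -y^3 - 6y^2 + 3y + 8 = (y + 1)(-y^2 - 5y + 8).
So |(-y^3 - 6y^2 + 3y + 2) + 6| = |y + 1|·|-y^2 - 5y + 8|.
Assume first that |y + 1| < 1, so |y| < 2. Then |-y^2 - 5y + 8| ≤ 2^2 + 5·2 + 8 = 22.
Hence |(-y^3 - 6y^2 + 3y + 2) + 6| ≤ 22|y + 1| < eps provided |y + 1| < eps/22.
Take delta = min(1, eps/22). Then 0 < |y + 1| < delta gives both |y + 1| < 1 and |y + 1| < eps/22, so |(-y^3 - 6y^2 + 3y + 2) + 6| < eps.

delta = min(1, eps/22)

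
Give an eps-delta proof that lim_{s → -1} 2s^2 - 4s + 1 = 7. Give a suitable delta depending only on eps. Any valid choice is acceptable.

Fix eps > 0. We want delta > 0 such that 0 < |s + 1| < delta implies |(2s^2 - 4s + 1) − 7| < eps.
(2s^2 - 4s + 1) − 7 = 2s^2 - 4s - 6 = (s + 1)(2s - 6).
So |(2s^2 - 4s + 1) − 7| = |s + 1|·|2s - 6|.
Assume first that |s + 1| < 2, so |s| < 3. Then |2s - 6| ≤ 2·3 + 6 = 12.
Hence |(2s^2 - 4s + 1) − 7| ≤ 12|s + 1| < eps provided |s + 1| < eps/12.
Choosing delta = min(2, eps/12) ensures both conditions, hence |(2s^2 - 4s + 1) − 7| < eps.

delta = min(2, eps/12)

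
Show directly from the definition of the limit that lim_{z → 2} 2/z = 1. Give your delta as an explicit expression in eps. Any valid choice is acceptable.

Fix eps > 0. We seek delta > 0 such that 0 < |z − 2| < delta implies |2/z − 1| < eps.
|2/z − 1| = 2·|2 − z|/(2·|z|) = 2|z − 2|/(2|z|).
Require delta ≤ 1 so that |z| > 2 − 1 = 1, hence 2|z| > 2.
Then |2/z − 1| < 2|z − 2|/2, which is < eps when |z − 2| < eps.
Take delta = min(1, eps). Then 0 < |z − 2| < delta gives both |z − 2| < 1 and |z − 2| < eps, so |2/z − 1| < eps.

delta = min(1, eps)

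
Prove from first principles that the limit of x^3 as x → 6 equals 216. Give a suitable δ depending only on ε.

δ = min(1, ε/127)

Let ε > 0. We seek δ > 0 with 0 < |x − 6| < δ ⇒ |x^3 − 216| < ε.
Factor: x^3 − 216 = (x − 6)(x^2 + 6x + 36), so |x^3 − 216| = |x − 6|·|x^2 + 6x + 36|.
Impose δ ≤ 1 so that |x| < 7; then |x^2 + 6x + 36| ≤ 127.
Hence |x^3 − 216| ≤ 127|x − 6|, which is < ε once |x − 6| < ε/127.
Take δ = min(1, ε/127). If 0 < |x − 6| < δ then both bounds hold and |x^3 − 216| ≤ 127|x − 6| < 127·(ε/127) = ε.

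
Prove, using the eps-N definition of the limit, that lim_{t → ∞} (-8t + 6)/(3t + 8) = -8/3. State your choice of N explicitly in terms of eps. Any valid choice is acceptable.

N = (82/9)/eps

Let eps > 0 be given. We seek N > 0 such that t > N implies |(-8t + 6)/(3t + 8) + 8/3| < eps.
(-8t + 6)/(3t + 8) + 8/3 = (3(-8t + 6) − (-8)(3t + 8)) / (3(3t + 8)) = 82/(3(3t + 8)).
For t > 0 we have 3t + 8 > 3t, so |(-8t + 6)/(3t + 8) + 8/3| = 82/(3(3t + 8)) < 82/(3·3t) = (82/9)/t.
Thus |(-8t + 6)/(3t + 8) + 8/3| < eps whenever t > (82/9)/eps.
Take N = (82/9)/eps. If t > N then |(-8t + 6)/(3t + 8) + 8/3| < (82/9)/t < eps.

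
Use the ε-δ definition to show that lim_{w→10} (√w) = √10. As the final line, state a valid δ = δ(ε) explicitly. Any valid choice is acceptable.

δ = min(10, √10·ε)

Suppose ε > 0. We want δ > 0 such that 0 < |w − 10| < δ implies |√w − √10| < ε.
Multiplying by the conjugate, |√w − √10| = |w − 10|/(√w + √10).
Restrict δ ≤ 10 so that |w − 10| < 10 forces w > 0, and then √w + √10 > √10.
Hence |√w − √10| < |w − 10|/√10, which is < ε once |w − 10| < √10·ε.
Take δ = min(10, √10·ε). If 0 < |w − 10| < δ then w > 0 and |√w − √10| < |w − 10|/√10 < ε.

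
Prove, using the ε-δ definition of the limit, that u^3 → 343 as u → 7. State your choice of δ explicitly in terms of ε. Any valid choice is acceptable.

Suppose ε > 0. We seek δ > 0 with 0 < |u − 7| < δ ⇒ |u^3 − 343| < ε.
Factor: u^3 − 343 = (u − 7)(u^2 + 7u + 49), so |u^3 − 343| = |u − 7|·|u^2 + 7u + 49|.
Restrict δ ≤ 2. Then |u − 7| < 2 gives |u| < 9, so by the triangle inequality |u^2 + 7u + 49| ≤ 9^2 + 7·9 + 49 = 193.
Hence |u^3 − 343| ≤ 193|u − 7|, which is < ε once |u − 7| < ε/193.
Take δ = min(2, ε/193). If 0 < |u − 7| < δ then both bounds hold and |u^3 − 343| ≤ 193|u − 7| < 193·(ε/193) = ε.

δ = min(2, ε/193)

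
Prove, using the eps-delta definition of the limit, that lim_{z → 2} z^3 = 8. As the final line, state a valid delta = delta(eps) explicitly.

delta = min(1, eps/19)

Let eps > 0. We seek delta > 0 with 0 < |z − 2| < delta ⇒ |z^3 − 8| < eps.
Factor: z^3 − 8 = (z − 2)(z^2 + 2z + 4), so |z^3 − 8| = |z − 2|·|z^2 + 2z + 4|.
Impose delta ≤ 1 so that |z| < 3; then |z^2 + 2z + 4| ≤ 19.
Hence |z^3 − 8| ≤ 19|z − 2|, which is < eps once |z − 2| < eps/19.
Take delta = min(1, eps/19). If 0 < |z − 2| < delta then both bounds hold and |z^3 − 8| ≤ 19|z − 2| < 19·(eps/19) = eps.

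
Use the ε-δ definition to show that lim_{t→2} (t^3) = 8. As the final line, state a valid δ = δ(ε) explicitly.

δ = min(1, ε/19)

Let ε > 0 be given. We seek δ > 0 with 0 < |t − 2| < δ ⇒ |t^3 − 8| < ε.
Factor: t^3 − 8 = (t − 2)(t^2 + 2t + 4), so |t^3 − 8| = |t − 2|·|t^2 + 2t + 4|.
Restrict δ ≤ 1. Then |t − 2| < 1 gives |t| < 3, so by the triangle inequality |t^2 + 2t + 4| ≤ 3^2 + 2·3 + 4 = 19.
Hence |t^3 − 8| ≤ 19|t − 2|, which is < ε once |t − 2| < ε/19.
Take δ = min(1, ε/19). If 0 < |t − 2| < δ then both bounds hold and |t^3 − 8| ≤ 19|t − 2| < 19·(ε/19) = ε.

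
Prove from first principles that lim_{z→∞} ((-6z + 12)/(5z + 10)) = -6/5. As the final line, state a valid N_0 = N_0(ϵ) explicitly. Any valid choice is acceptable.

Suppose ϵ > 0. We seek N_0 > 0 such that z > N_0 implies |(-6z + 12)/(5z + 10) + 6/5| < ϵ.
(-6z + 12)/(5z + 10) + 6/5 = (5(-6z + 12) − (-6)(5z + 10)) / (5(5z + 10)) = 120/(5(5z + 10)).
For z > 0 we have 5z + 10 > 5z, so |(-6z + 12)/(5z + 10) + 6/5| = 120/(5(5z + 10)) < 120/(5·5z) = (24/5)/z.
Thus |(-6z + 12)/(5z + 10) + 6/5| < ϵ whenever z > (24/5)/ϵ.
Take N_0 = (24/5)/ϵ. If z > N_0 then |(-6z + 12)/(5z + 10) + 6/5| < (24/5)/z < ϵ.

N_0 = (24/5)/ϵ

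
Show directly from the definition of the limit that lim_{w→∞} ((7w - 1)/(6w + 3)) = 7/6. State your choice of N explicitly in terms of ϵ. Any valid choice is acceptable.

N = (3/4)/ϵ

Suppose ϵ > 0. We seek N > 0 such that w > N implies |(7w - 1)/(6w + 3) − (7/6)| < ϵ.
(7w - 1)/(6w + 3) − (7/6) = (6(7w - 1) − 7(6w + 3)) / (6(6w + 3)) = -27/(6(6w + 3)).
For w > 0 we have 6w + 3 > 6w, so |(7w - 1)/(6w + 3) − (7/6)| = 27/(6(6w + 3)) < 27/(6·6w) = (3/4)/w.
Thus |(7w - 1)/(6w + 3) − (7/6)| < ϵ whenever w > (3/4)/ϵ.
Take N = (3/4)/ϵ. If w > N then |(7w - 1)/(6w + 3) − (7/6)| < (3/4)/w < ϵ.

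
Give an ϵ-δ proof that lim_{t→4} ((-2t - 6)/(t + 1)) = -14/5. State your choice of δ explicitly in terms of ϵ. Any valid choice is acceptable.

Fix ϵ > 0. We want δ > 0 with 0 < |t − 4| < δ ⇒ |(-2t - 6)/(t + 1) + 14/5| < ϵ.
Combining over a common denominator, (-2t - 6)/(t + 1) + 14/5 = [(-2t - 6)·5 − (-14)·(t + 1)] / [5·(t + 1)] = 4(t − 4) / (5(t + 1)).
So |(-2t - 6)/(t + 1) + 14/5| = 4|t − 4| / (5·|t + 1|).
Restrict δ ≤ 5/2. Then |t − 4| < 5/2 gives |t + 1| = |(t − 4) + 5| ≥ 5 − 5/2 = 5/2.
Hence |(-2t - 6)/(t + 1) + 14/5| < 4|t − 4|/(5·(5/2)) = (8/25)|t − 4|, which is < ϵ once |t − 4| < (25/8)ϵ.
Take δ = min(5/2, (25/8)ϵ). Then 0 < |t − 4| < δ forces both bounds, so |(-2t - 6)/(t + 1) + 14/5| < ϵ.

δ = min(5/2, (25/8)ϵ)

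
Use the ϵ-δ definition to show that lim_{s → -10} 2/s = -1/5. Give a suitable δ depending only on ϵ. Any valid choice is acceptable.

δ = min(5, 25ϵ)

Fix ϵ > 0. We seek δ > 0 such that 0 < |s + 10| < δ implies |2/s + 1/5| < ϵ.
|2/s + 1/5| = 2·|-10 − s|/(10·|s|) = 2|s + 10|/(10|s|).
Require δ ≤ 5 so that |s| > 10 − 5 = 5, hence 10|s| > 50.
Then |2/s + 1/5| < 2|s + 10|/50, which is < ϵ when |s + 10| < 25ϵ.
Take δ = min(5, 25ϵ). Then 0 < |s + 10| < δ gives both |s + 10| < 5 and |s + 10| < 25ϵ, so |2/s + 1/5| < ϵ.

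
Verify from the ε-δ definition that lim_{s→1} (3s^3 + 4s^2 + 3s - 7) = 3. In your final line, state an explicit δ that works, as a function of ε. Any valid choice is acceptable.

δ = min(2, ε/58)

Fix ε > 0. We want δ > 0 such that 0 < |s − 1| < δ implies |(3s^3 + 4s^2 + 3s - 7) − 3| < ε.
(3s^3 + 4s^2 + 3s - 7) − 3 = 3s^3 + 4s^2 + 3s - 10 = (s − 1)(3s^2 + 7s + 10).
So |(3s^3 + 4s^2 + 3s - 7) − 3| = |s − 1|·|3s^2 + 7s + 10|.
Assume first that |s − 1| < 2, so |s| < 3. Then |3s^2 + 7s + 10| ≤ 3·3^2 + 7·3 + 10 = 58.
Hence |(3s^3 + 4s^2 + 3s - 7) − 3| ≤ 58|s − 1| < ε provided |s − 1| < ε/58.
Take δ = min(2, ε/58). Then 0 < |s − 1| < δ gives both |s − 1| < 2 and |s − 1| < ε/58, so |(3s^3 + 4s^2 + 3s - 7) − 3| < ε.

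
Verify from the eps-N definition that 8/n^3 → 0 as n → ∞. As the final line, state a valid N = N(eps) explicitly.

N = (8/eps)^{1/3}

Let eps > 0 be given. For n ≥ 1, |8/n^3 − 0| = 8/n^3.
8/n^3 < eps ⇔ n^3 > 8/eps ⇔ n > (8/eps)^{1/3}.
Take N = (8/eps)^{1/3}. Then n > N implies 8/n^3 < eps.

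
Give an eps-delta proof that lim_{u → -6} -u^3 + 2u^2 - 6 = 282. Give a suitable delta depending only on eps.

delta = min(2, eps/176)

Suppose eps > 0. We want delta > 0 such that 0 < |u + 6| < delta implies |(-u^3 + 2u^2 - 6) − 282| < eps.
(-u^3 + 2u^2 - 6) − 282 = -u^3 + 2u^2 - 288 = (u + 6)(-u^2 + 8u - 48).
So |(-u^3 + 2u^2 - 6) − 282| = |u + 6|·|-u^2 + 8u - 48|.
Require delta ≤ 2. Then |u + 6| < 2 gives |u| < 8, and by the triangle inequality |-u^2 + 8u - 48| ≤ 8^2 + 8·8 + 48 = 176.
Hence |(-u^3 + 2u^2 - 6) − 282| ≤ 176|u + 6| < eps provided |u + 6| < eps/176.
Choosing delta = min(2, eps/176) ensures both conditions, hence |(-u^3 + 2u^2 - 6) − 282| < eps.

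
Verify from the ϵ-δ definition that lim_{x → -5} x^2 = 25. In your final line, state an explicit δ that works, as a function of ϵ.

δ = min(1, ϵ/11)

Let ϵ > 0 be given. We seek δ > 0 with 0 < |x + 5| < δ ⇒ |x^2 − 25| < ϵ.
Factor: x^2 − 25 = (x + 5)(x - 5), so |x^2 − 25| = |x + 5|·|x - 5|.
Impose δ ≤ 1 so that |x| < 6; then |x - 5| ≤ 11.
Hence |x^2 − 25| ≤ 11|x + 5|, which is < ϵ once |x + 5| < ϵ/11.
Take δ = min(1, ϵ/11). If 0 < |x + 5| < δ then both bounds hold and |x^2 − 25| ≤ 11|x + 5| < 11·(ϵ/11) = ϵ.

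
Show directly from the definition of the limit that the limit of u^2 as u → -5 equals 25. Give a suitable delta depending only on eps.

delta = min(1, eps/11)

Suppose eps > 0. We seek delta > 0 with 0 < |u + 5| < delta ⇒ |u^2 − 25| < eps.
Factor: u^2 − 25 = (u + 5)(u - 5), so |u^2 − 25| = |u + 5|·|u - 5|.
Impose delta ≤ 1 so that |u| < 6; then |u - 5| ≤ 11.
Hence |u^2 − 25| ≤ 11|u + 5|, which is < eps once |u + 5| < eps/11.
Take delta = min(1, eps/11). If 0 < |u + 5| < delta then both bounds hold and |u^2 − 25| ≤ 11|u + 5| < 11·(eps/11) = eps.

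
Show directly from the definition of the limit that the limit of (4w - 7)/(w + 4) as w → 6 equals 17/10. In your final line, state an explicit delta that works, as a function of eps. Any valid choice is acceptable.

delta = min(5, (50/23)eps)

Let eps > 0. We want delta > 0 with 0 < |w − 6| < delta ⇒ |(4w - 7)/(w + 4) − (17/10)| < eps.
Combining over a common denominator, (4w - 7)/(w + 4) − (17/10) = [(4w - 7)·10 − 17·(w + 4)] / [10·(w + 4)] = 23(w − 6) / (10(w + 4)).
So |(4w - 7)/(w + 4) − (17/10)| = 23|w − 6| / (10·|w + 4|).
Require delta ≤ 5, so |w + 4| ≥ |10| − |w − 6| > 10 − 5 = 5.
Hence |(4w - 7)/(w + 4) − (17/10)| < 23|w − 6|/(10·5) = (23/50)|w − 6|, which is < eps once |w − 6| < (50/23)eps.
Take delta = min(5, (50/23)eps). Then 0 < |w − 6| < delta forces both bounds, so |(4w - 7)/(w + 4) − (17/10)| < eps.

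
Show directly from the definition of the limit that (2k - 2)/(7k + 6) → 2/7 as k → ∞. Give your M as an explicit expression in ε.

M = (26/49)/ε

Fix ε > 0. For k ≥ 1, |(2k - 2)/(7k + 6) − (2/7)| = |-26|/(7(7k + 6)) = 26/(7(7k + 6)).
Since 7k + 6 ≥ 7k for k ≥ 1, this is ≤ 26/(7·7k) = (26/49)/k.
So |(2k - 2)/(7k + 6) − (2/7)| < ε whenever k > (26/49)/ε.
Take M = (26/49)/ε. If k > M then |(2k - 2)/(7k + 6) − (2/7)| ≤ (26/49)/k < ε.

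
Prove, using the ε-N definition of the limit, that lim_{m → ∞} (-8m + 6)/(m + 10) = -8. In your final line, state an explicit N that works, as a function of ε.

N = 86/ε

Fix ε > 0. For m ≥ 1, |(-8m + 6)/(m + 10) + 8| = |86|/((m + 10)) = 86/((m + 10)).
Since m + 10 ≥ m for m ≥ 1, this is ≤ 86/(m) = 86/m.
So |(-8m + 6)/(m + 10) + 8| < ε whenever m > 86/ε.
Take N = 86/ε. If m > N then |(-8m + 6)/(m + 10) + 8| ≤ 86/m < ε.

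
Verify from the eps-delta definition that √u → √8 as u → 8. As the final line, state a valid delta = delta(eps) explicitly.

delta = min(8, √8·eps)

Let eps > 0 be given. We want delta > 0 such that 0 < |u − 8| < delta implies |√u − √8| < eps.
Rationalise: √u − √8 = (u − 8)/(√u + √8), so |√u − √8| = |u − 8|/(√u + √8).
Restrict delta ≤ 8 so that |u − 8| < 8 forces u > 0, and then √u + √8 > √8.
Hence |√u − √8| < |u − 8|/√8, which is < eps once |u − 8| < √8·eps.
Take delta = min(8, √8·eps). If 0 < |u − 8| < delta then u > 0 and |√u − √8| < |u − 8|/√8 < eps.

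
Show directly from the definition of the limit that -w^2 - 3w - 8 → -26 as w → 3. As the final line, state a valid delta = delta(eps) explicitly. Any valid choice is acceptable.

Suppose eps > 0. We want delta > 0 such that 0 < |w − 3| < delta implies |(-w^2 - 3w - 8) + 26| < eps.
(-w^2 - 3w - 8) + 26 = -w^2 - 3w + 18 = (w − 3)(-w - 6).
So |(-w^2 - 3w - 8) + 26| = |w − 3|·|-w - 6|.
Assume first that |w − 3| < 1, so |w| < 4. Then |-w - 6| ≤ 4 + 6 = 10.
Hence |(-w^2 - 3w - 8) + 26| ≤ 10|w − 3| < eps provided |w − 3| < eps/10.
Choosing delta = min(1, eps/10) ensures both conditions, hence |(-w^2 - 3w - 8) + 26| < eps.

delta = min(1, eps/10)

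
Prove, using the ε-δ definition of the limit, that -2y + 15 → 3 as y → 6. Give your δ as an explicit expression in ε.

Fix ε > 0. We need δ > 0 so that 0 < |y − 6| < δ implies |(-2y + 15) − 3| < ε.
|(-2y + 15) − 3| = |-2y + 12| = 2|y − 6|.
Thus it suffices that |y − 6| < ε/2.
Choosing δ = ε/2 gives |(-2y + 15) − 3| = 2|y − 6| < ε whenever |y − 6| < δ.

δ = ε/2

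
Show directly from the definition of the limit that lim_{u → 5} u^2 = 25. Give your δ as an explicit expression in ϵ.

δ = min(1, ϵ/11)

Suppose ϵ > 0. We seek δ > 0 with 0 < |u − 5| < δ ⇒ |u^2 − 25| < ϵ.
Factor: u^2 − 25 = (u − 5)(u + 5), so |u^2 − 25| = |u − 5|·|u + 5|.
Impose δ ≤ 1 so that |u| < 6; then |u + 5| ≤ 11.
Hence |u^2 − 25| ≤ 11|u − 5|, which is < ϵ once |u − 5| < ϵ/11.
Take δ = min(1, ϵ/11). If 0 < |u − 5| < δ then both bounds hold and |u^2 − 25| ≤ 11|u − 5| < 11·(ϵ/11) = ϵ.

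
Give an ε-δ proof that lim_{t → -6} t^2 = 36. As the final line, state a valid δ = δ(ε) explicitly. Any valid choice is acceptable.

δ = min(1, ε/13)

Fix ε > 0. We seek δ > 0 with 0 < |t + 6| < δ ⇒ |t^2 − 36| < ε.
Factor: t^2 − 36 = (t + 6)(t - 6), so |t^2 − 36| = |t + 6|·|t - 6|.
Restrict δ ≤ 1. Then |t + 6| < 1 gives |t| < 7, so by the triangle inequality |t - 6| ≤ 7 + 6 = 13.
Hence |t^2 − 36| ≤ 13|t + 6|, which is < ε once |t + 6| < ε/13.
Take δ = min(1, ε/13). If 0 < |t + 6| < δ then both bounds hold and |t^2 − 36| ≤ 13|t + 6| < 13·(ε/13) = ε.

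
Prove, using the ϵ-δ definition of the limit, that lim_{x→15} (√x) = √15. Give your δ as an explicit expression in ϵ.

δ = min(15, √15·ϵ)

Suppose ϵ > 0. We want δ > 0 such that 0 < |x − 15| < δ implies |√x − √15| < ϵ.
Rationalise: √x − √15 = (x − 15)/(√x + √15), so |√x − √15| = |x − 15|/(√x + √15).
Restrict δ ≤ 15 so that |x − 15| < 15 forces x > 0, and then √x + √15 > √15.
Hence |√x − √15| < |x − 15|/√15, which is < ϵ once |x − 15| < √15·ϵ.
Take δ = min(15, √15·ϵ). If 0 < |x − 15| < δ then x > 0 and |√x − √15| < |x − 15|/√15 < ϵ.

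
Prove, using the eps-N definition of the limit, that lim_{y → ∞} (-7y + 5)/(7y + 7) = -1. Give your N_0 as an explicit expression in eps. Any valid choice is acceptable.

N_0 = (12/7)/eps

Suppose eps > 0. We seek N_0 > 0 such that y > N_0 implies |(-7y + 5)/(7y + 7) + 1| < eps.
(-7y + 5)/(7y + 7) + 1 = (7(-7y + 5) − (-7)(7y + 7)) / (7(7y + 7)) = 84/(7(7y + 7)).
For y > 0 we have 7y + 7 > 7y, so |(-7y + 5)/(7y + 7) + 1| = 84/(7(7y + 7)) < 84/(7·7y) = (12/7)/y.
Thus |(-7y + 5)/(7y + 7) + 1| < eps whenever y > (12/7)/eps.
Take N_0 = (12/7)/eps. If y > N_0 then |(-7y + 5)/(7y + 7) + 1| < (12/7)/y < eps.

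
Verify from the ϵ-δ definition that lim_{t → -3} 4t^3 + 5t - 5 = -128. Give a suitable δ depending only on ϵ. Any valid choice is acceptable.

Let ϵ > 0. We want δ > 0 such that 0 < |t + 3| < δ implies |(4t^3 + 5t - 5) + 128| < ϵ.
(4t^3 + 5t - 5) + 128 = 4t^3 + 5t + 123 = (t + 3)(4t^2 - 12t + 41).
So |(4t^3 + 5t - 5) + 128| = |t + 3|·|4t^2 - 12t + 41|.
Require δ ≤ 1. Then |t + 3| < 1 gives |t| < 4, and by the triangle inequality |4t^2 - 12t + 41| ≤ 4·4^2 + 12·4 + 41 = 153.
Hence |(4t^3 + 5t - 5) + 128| ≤ 153|t + 3| < ϵ provided |t + 3| < ϵ/153.
Take δ = min(1, ϵ/153). Then 0 < |t + 3| < δ gives both |t + 3| < 1 and |t + 3| < ϵ/153, so |(4t^3 + 5t - 5) + 128| < ϵ.

δ = min(1, ϵ/153)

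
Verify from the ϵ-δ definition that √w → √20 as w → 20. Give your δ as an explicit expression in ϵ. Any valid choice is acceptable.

δ = min(20, √20·ϵ)

Let ϵ > 0. We want δ > 0 such that 0 < |w − 20| < δ implies |√w − √20| < ϵ.
Multiplying by the conjugate, |√w − √20| = |w − 20|/(√w + √20).
Restrict δ ≤ 20 so that |w − 20| < 20 forces w > 0, and then √w + √20 > √20.
Hence |√w − √20| < |w − 20|/√20, which is < ϵ once |w − 20| < √20·ϵ.
Take δ = min(20, √20·ϵ). If 0 < |w − 20| < δ then w > 0 and |√w − √20| < |w − 20|/√20 < ϵ.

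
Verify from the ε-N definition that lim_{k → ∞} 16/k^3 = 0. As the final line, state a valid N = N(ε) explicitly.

N = (16/ε)^{1/3}

Suppose ε > 0. For k ≥ 1, |16/k^3 − 0| = 16/k^3.
16/k^3 < ε ⇔ k^3 > 16/ε ⇔ k > (16/ε)^{1/3}.
Take N = (16/ε)^{1/3}. Then k > N implies 16/k^3 < ε.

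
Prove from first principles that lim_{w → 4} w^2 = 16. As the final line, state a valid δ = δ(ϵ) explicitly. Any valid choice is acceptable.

δ = min(1, ϵ/9)

Fix ϵ > 0. We seek δ > 0 with 0 < |w − 4| < δ ⇒ |w^2 − 16| < ϵ.
Factor: w^2 − 16 = (w − 4)(w + 4), so |w^2 − 16| = |w − 4|·|w + 4|.
Impose δ ≤ 1 so that |w| < 5; then |w + 4| ≤ 9.
Hence |w^2 − 16| ≤ 9|w − 4|, which is < ϵ once |w − 4| < ϵ/9.
Take δ = min(1, ϵ/9). If 0 < |w − 4| < δ then both bounds hold and |w^2 − 16| ≤ 9|w − 4| < 9·(ϵ/9) = ϵ.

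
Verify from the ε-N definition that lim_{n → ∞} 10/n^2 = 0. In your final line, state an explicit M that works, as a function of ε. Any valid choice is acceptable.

Let ε > 0. For n ≥ 1, |10/n^2 − 0| = 10/n^2.
10/n^2 < ε ⇔ n^2 > 10/ε ⇔ n > (10/ε)^{1/2}.
Take M = (10/ε)^{1/2}. Then n > M implies 10/n^2 < ε.

M = (10/ε)^{1/2}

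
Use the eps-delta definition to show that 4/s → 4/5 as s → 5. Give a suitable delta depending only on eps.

delta = min(5/2, (25/8)eps)

Let eps > 0. We seek delta > 0 such that 0 < |s − 5| < delta implies |4/s − (4/5)| < eps.
|4/s − (4/5)| = 4·|5 − s|/(5·|s|) = 4|s − 5|/(5|s|).
Restrict delta ≤ 5/2. Then |s − 5| < 5/2 gives |s| > 5/2, so 5|s| > 25/2.
Then |4/s − (4/5)| < 4|s − 5|/(25/2), which is < eps when |s − 5| < (25/8)eps.
Take delta = min(5/2, (25/8)eps). Then 0 < |s − 5| < delta gives both |s − 5| < 5/2 and |s − 5| < (25/8)eps, so |4/s − (4/5)| < eps.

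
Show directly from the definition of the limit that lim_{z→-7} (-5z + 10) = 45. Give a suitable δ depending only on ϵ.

δ = ϵ/5

Let ϵ > 0 be given. We need δ > 0 so that 0 < |z + 7| < δ implies |(-5z + 10) − 45| < ϵ.
Since (-5z + 10) − 45 = -5(z + 7), we have |(-5z + 10) − 45| = 5|z + 7|.
Thus it suffices that |z + 7| < ϵ/5.
Choosing δ = ϵ/5 gives |(-5z + 10) − 45| = 5|z + 7| < ϵ whenever |z + 7| < δ.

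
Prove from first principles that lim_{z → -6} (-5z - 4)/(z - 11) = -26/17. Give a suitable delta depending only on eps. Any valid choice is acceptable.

delta = min(17/2, (289/118)eps)

Let eps > 0 be given. We want delta > 0 with 0 < |z + 6| < delta ⇒ |(-5z - 4)/(z - 11) + 26/17| < eps.
Combining over a common denominator, (-5z - 4)/(z - 11) + 26/17 = [(-5z - 4)·(-17) − 26·(z - 11)] / [(-17)·(z - 11)] = 59(z + 6) / ((-17)(z - 11)).
So |(-5z - 4)/(z - 11) + 26/17| = 59|z + 6| / (17·|z − 11|).
Restrict delta ≤ 17/2. Then |z + 6| < 17/2 gives |z − 11| = |(z + 6) + (-17)| ≥ 17 − 17/2 = 17/2.
Hence |(-5z - 4)/(z - 11) + 26/17| < 59|z + 6|/(17·(17/2)) = (118/289)|z + 6|, which is < eps once |z + 6| < (289/118)eps.
Take delta = min(17/2, (289/118)eps). Then 0 < |z + 6| < delta forces both bounds, so |(-5z - 4)/(z - 11) + 26/17| < eps.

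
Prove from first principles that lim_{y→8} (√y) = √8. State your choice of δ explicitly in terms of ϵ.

Fix ϵ > 0. We want δ > 0 such that 0 < |y − 8| < δ implies |√y − √8| < ϵ.
Multiplying by the conjugate, |√y − √8| = |y − 8|/(√y + √8).
Restrict δ ≤ 8 so that |y − 8| < 8 forces y > 0, and then √y + √8 > √8.
Hence |√y − √8| < |y − 8|/√8, which is < ϵ once |y − 8| < √8·ϵ.
Take δ = min(8, √8·ϵ). If 0 < |y − 8| < δ then y > 0 and |√y − √8| < |y − 8|/√8 < ϵ.

δ = min(8, √8·ϵ)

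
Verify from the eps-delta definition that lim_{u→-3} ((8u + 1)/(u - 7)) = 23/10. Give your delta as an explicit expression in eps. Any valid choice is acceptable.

Fix eps > 0. We want delta > 0 with 0 < |u + 3| < delta ⇒ |(8u + 1)/(u - 7) − (23/10)| < eps.
Combining over a common denominator, (8u + 1)/(u - 7) − (23/10) = [(8u + 1)·(-10) − (-23)·(u - 7)] / [(-10)·(u - 7)] = -57(u + 3) / ((-10)(u - 7)).
So |(8u + 1)/(u - 7) − (23/10)| = 57|u + 3| / (10·|u − 7|).
Restrict delta ≤ 5. Then |u + 3| < 5 gives |u − 7| = |(u + 3) + (-10)| ≥ 10 − 5 = 5.
Hence |(8u + 1)/(u - 7) − (23/10)| < 57|u + 3|/(10·5) = (57/50)|u + 3|, which is < eps once |u + 3| < (50/57)eps.
Take delta = min(5, (50/57)eps). Then 0 < |u + 3| < delta forces both bounds, so |(8u + 1)/(u - 7) − (23/10)| < eps.

delta = min(5, (50/57)eps)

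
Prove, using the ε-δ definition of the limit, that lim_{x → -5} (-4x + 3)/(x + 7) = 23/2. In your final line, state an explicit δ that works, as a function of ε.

δ = min(1, (2/31)ε)

Fix ε > 0. We want δ > 0 with 0 < |x + 5| < δ ⇒ |(-4x + 3)/(x + 7) − (23/2)| < ε.
Combining over a common denominator, (-4x + 3)/(x + 7) − (23/2) = [(-4x + 3)·2 − 23·(x + 7)] / [2·(x + 7)] = -31(x + 5) / (2(x + 7)).
So |(-4x + 3)/(x + 7) − (23/2)| = 31|x + 5| / (2·|x + 7|).
Require δ ≤ 1, so |x + 7| ≥ |2| − |x + 5| > 2 − 1 = 1.
Hence |(-4x + 3)/(x + 7) − (23/2)| < 31|x + 5|/(2·1) = (31/2)|x + 5|, which is < ε once |x + 5| < (2/31)ε.
Take δ = min(1, (2/31)ε). Then 0 < |x + 5| < δ forces both bounds, so |(-4x + 3)/(x + 7) − (23/2)| < ε.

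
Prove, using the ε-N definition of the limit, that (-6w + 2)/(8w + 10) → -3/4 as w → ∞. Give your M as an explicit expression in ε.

M = (19/16)/ε

Fix ε > 0. We seek M > 0 such that w > M implies |(-6w + 2)/(8w + 10) + 3/4| < ε.
(-6w + 2)/(8w + 10) + 3/4 = (8(-6w + 2) − (-6)(8w + 10)) / (8(8w + 10)) = 76/(8(8w + 10)).
For w > 0 we have 8w + 10 > 8w, so |(-6w + 2)/(8w + 10) + 3/4| = 76/(8(8w + 10)) < 76/(8·8w) = (19/16)/w.
Thus |(-6w + 2)/(8w + 10) + 3/4| < ε whenever w > (19/16)/ε.
Take M = (19/16)/ε. If w > M then |(-6w + 2)/(8w + 10) + 3/4| < (19/16)/w < ε.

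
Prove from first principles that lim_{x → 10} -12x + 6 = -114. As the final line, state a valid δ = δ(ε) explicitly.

δ = ε/12

Fix ε > 0. We need δ > 0 so that 0 < |x − 10| < δ implies |(-12x + 6) + 114| < ε.
Since (-12x + 6) + 114 = -12(x − 10), we have |(-12x + 6) + 114| = 12|x − 10|.
Thus it suffices that |x − 10| < ε/12.
Take δ = ε/12. If 0 < |x − 10| < δ then |(-12x + 6) + 114| = 12|x − 10| < 12·(ε/12) = ε.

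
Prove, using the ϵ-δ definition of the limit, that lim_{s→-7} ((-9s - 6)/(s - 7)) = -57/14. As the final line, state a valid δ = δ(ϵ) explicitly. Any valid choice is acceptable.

Let ϵ > 0. We want δ > 0 with 0 < |s + 7| < δ ⇒ |(-9s - 6)/(s - 7) + 57/14| < ϵ.
Combining over a common denominator, (-9s - 6)/(s - 7) + 57/14 = [(-9s - 6)·(-14) − 57·(s - 7)] / [(-14)·(s - 7)] = 69(s + 7) / ((-14)(s - 7)).
So |(-9s - 6)/(s - 7) + 57/14| = 69|s + 7| / (14·|s − 7|).
Restrict δ ≤ 7. Then |s + 7| < 7 gives |s − 7| = |(s + 7) + (-14)| ≥ 14 − 7 = 7.
Hence |(-9s - 6)/(s - 7) + 57/14| < 69|s + 7|/(14·7) = (69/98)|s + 7|, which is < ϵ once |s + 7| < (98/69)ϵ.
Take δ = min(7, (98/69)ϵ). Then 0 < |s + 7| < δ forces both bounds, so |(-9s - 6)/(s - 7) + 57/14| < ϵ.

δ = min(7, (98/69)ϵ)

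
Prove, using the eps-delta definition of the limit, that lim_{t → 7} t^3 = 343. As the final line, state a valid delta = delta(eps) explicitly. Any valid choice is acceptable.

delta = min(1, eps/169)

Let eps > 0 be given. We seek delta > 0 with 0 < |t − 7| < delta ⇒ |t^3 − 343| < eps.
Factor: t^3 − 343 = (t − 7)(t^2 + 7t + 49), so |t^3 − 343| = |t − 7|·|t^2 + 7t + 49|.
Impose delta ≤ 1 so that |t| < 8; then |t^2 + 7t + 49| ≤ 169.
Hence |t^3 − 343| ≤ 169|t − 7|, which is < eps once |t − 7| < eps/169.
Take delta = min(1, eps/169). If 0 < |t − 7| < delta then both bounds hold and |t^3 − 343| ≤ 169|t − 7| < 169·(eps/169) = eps.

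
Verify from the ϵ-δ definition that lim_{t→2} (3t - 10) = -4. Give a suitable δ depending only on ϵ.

Let ϵ > 0. We need δ > 0 so that 0 < |t − 2| < δ implies |(3t - 10) + 4| < ϵ.
Since (3t - 10) + 4 = 3(t − 2), we have |(3t - 10) + 4| = 3|t − 2|.
Thus it suffices that |t − 2| < ϵ/3.
Choosing δ = ϵ/3 gives |(3t - 10) + 4| = 3|t − 2| < ϵ whenever |t − 2| < δ.

δ = ϵ/3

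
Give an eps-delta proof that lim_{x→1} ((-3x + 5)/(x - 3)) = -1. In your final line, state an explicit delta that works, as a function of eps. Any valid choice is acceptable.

Let eps > 0 be given. We want delta > 0 with 0 < |x − 1| < delta ⇒ |(-3x + 5)/(x - 3) + 1| < eps.
Combining over a common denominator, (-3x + 5)/(x - 3) + 1 = [(-3x + 5)·(-2) − 2·(x - 3)] / [(-2)·(x - 3)] = 4(x − 1) / ((-2)(x - 3)).
So |(-3x + 5)/(x - 3) + 1| = 4|x − 1| / (2·|x − 3|).
Require delta ≤ 1, so |x − 3| ≥ |-2| − |x − 1| > 2 − 1 = 1.
Hence |(-3x + 5)/(x - 3) + 1| < 4|x − 1|/(2·1) = 2|x − 1|, which is < eps once |x − 1| < (1/2)eps.
Take delta = min(1, (1/2)eps). Then 0 < |x − 1| < delta forces both bounds, so |(-3x + 5)/(x - 3) + 1| < eps.

delta = min(1, (1/2)eps)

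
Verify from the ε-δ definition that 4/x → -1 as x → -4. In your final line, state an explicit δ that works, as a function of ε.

δ = min(2, 2ε)

Fix ε > 0. We seek δ > 0 such that 0 < |x + 4| < δ implies |4/x + 1| < ε.
|4/x + 1| = 4·|-4 − x|/(4·|x|) = 4|x + 4|/(4|x|).
Restrict δ ≤ 2. Then |x + 4| < 2 gives |x| > 2, so 4|x| > 8.
Then |4/x + 1| < 4|x + 4|/8, which is < ε when |x + 4| < 2ε.
Take δ = min(2, 2ε). Then 0 < |x + 4| < δ gives both |x + 4| < 2 and |x + 4| < 2ε, so |4/x + 1| < ε.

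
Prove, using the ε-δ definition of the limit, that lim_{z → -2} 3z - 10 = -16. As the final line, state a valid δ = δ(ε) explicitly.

Fix ε > 0. We need δ > 0 so that 0 < |z + 2| < δ implies |(3z - 10) + 16| < ε.
|(3z - 10) + 16| = |3z + 6| = 3|z + 2|.
Thus it suffices that |z + 2| < ε/3.
Choosing δ = ε/3 gives |(3z - 10) + 16| = 3|z + 2| < ε whenever |z + 2| < δ.

δ = ε/3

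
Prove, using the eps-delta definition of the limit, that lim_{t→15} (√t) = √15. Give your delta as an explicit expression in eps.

delta = min(15, √15·eps)

Let eps > 0. We want delta > 0 such that 0 < |t − 15| < delta implies |√t − √15| < eps.
Multiplying by the conjugate, |√t − √15| = |t − 15|/(√t + √15).
Restrict delta ≤ 15 so that |t − 15| < 15 forces t > 0, and then √t + √15 > √15.
Hence |√t − √15| < |t − 15|/√15, which is < eps once |t − 15| < √15·eps.
Take delta = min(15, √15·eps). If 0 < |t − 15| < delta then t > 0 and |√t − √15| < |t − 15|/√15 < eps.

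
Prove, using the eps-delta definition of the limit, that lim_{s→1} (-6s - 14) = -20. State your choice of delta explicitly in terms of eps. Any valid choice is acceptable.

delta = eps/6

Fix eps > 0. We need delta > 0 so that 0 < |s − 1| < delta implies |(-6s - 14) + 20| < eps.
|(-6s - 14) + 20| = |-6s + 6| = 6|s − 1|.
So 6|s − 1| < eps exactly when |s − 1| < eps/6.
Choosing delta = eps/6 gives |(-6s - 14) + 20| = 6|s − 1| < eps whenever |s − 1| < delta.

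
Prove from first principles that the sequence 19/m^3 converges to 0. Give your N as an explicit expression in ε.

Fix ε > 0. For m ≥ 1, |19/m^3 − 0| = 19/m^3.
19/m^3 < ε ⇔ m^3 > 19/ε ⇔ m > (19/ε)^{1/3}.
Take N = (19/ε)^{1/3}. Then m > N implies 19/m^3 < ε.

N = (19/ε)^{1/3}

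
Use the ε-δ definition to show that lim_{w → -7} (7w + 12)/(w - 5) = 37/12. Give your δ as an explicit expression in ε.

Suppose ε > 0. We want δ > 0 with 0 < |w + 7| < δ ⇒ |(7w + 12)/(w - 5) − (37/12)| < ε.
Combining over a common denominator, (7w + 12)/(w - 5) − (37/12) = [(7w + 12)·(-12) − (-37)·(w - 5)] / [(-12)·(w - 5)] = -47(w + 7) / ((-12)(w - 5)).
So |(7w + 12)/(w - 5) − (37/12)| = 47|w + 7| / (12·|w − 5|).
Restrict δ ≤ 6. Then |w + 7| < 6 gives |w − 5| = |(w + 7) + (-12)| ≥ 12 − 6 = 6.
Hence |(7w + 12)/(w - 5) − (37/12)| < 47|w + 7|/(12·6) = (47/72)|w + 7|, which is < ε once |w + 7| < (72/47)ε.
Take δ = min(6, (72/47)ε). Then 0 < |w + 7| < δ forces both bounds, so |(7w + 12)/(w - 5) − (37/12)| < ε.

δ = min(6, (72/47)ε)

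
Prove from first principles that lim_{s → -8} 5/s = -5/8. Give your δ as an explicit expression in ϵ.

δ = min(4, (32/5)ϵ)

Let ϵ > 0. We seek δ > 0 such that 0 < |s + 8| < δ implies |5/s + 5/8| < ϵ.
|5/s + 5/8| = 5·|-8 − s|/(8·|s|) = 5|s + 8|/(8|s|).
Require δ ≤ 4 so that |s| > 8 − 4 = 4, hence 8|s| > 32.
Then |5/s + 5/8| < 5|s + 8|/32, which is < ϵ when |s + 8| < (32/5)ϵ.
Take δ = min(4, (32/5)ϵ). Then 0 < |s + 8| < δ gives both |s + 8| < 4 and |s + 8| < (32/5)ϵ, so |5/s + 5/8| < ϵ.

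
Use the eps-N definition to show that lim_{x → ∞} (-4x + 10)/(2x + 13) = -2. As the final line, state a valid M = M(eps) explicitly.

M = 18/eps

Suppose eps > 0. We seek M > 0 such that x > M implies |(-4x + 10)/(2x + 13) + 2| < eps.
(-4x + 10)/(2x + 13) + 2 = (2(-4x + 10) − (-4)(2x + 13)) / (2(2x + 13)) = 72/(2(2x + 13)).
For x > 0 we have 2x + 13 > 2x, so |(-4x + 10)/(2x + 13) + 2| = 72/(2(2x + 13)) < 72/(2·2x) = 18/x.
Thus |(-4x + 10)/(2x + 13) + 2| < eps whenever x > 18/eps.
Take M = 18/eps. If x > M then |(-4x + 10)/(2x + 13) + 2| < 18/x < eps.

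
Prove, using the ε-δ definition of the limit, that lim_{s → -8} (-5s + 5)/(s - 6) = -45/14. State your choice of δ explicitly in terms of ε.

Let ε > 0 be given. We want δ > 0 with 0 < |s + 8| < δ ⇒ |(-5s + 5)/(s - 6) + 45/14| < ε.
Combining over a common denominator, (-5s + 5)/(s - 6) + 45/14 = [(-5s + 5)·(-14) − 45·(s - 6)] / [(-14)·(s - 6)] = 25(s + 8) / ((-14)(s - 6)).
So |(-5s + 5)/(s - 6) + 45/14| = 25|s + 8| / (14·|s − 6|).
Require δ ≤ 7, so |s − 6| ≥ |-14| − |s + 8| > 14 − 7 = 7.
Hence |(-5s + 5)/(s - 6) + 45/14| < 25|s + 8|/(14·7) = (25/98)|s + 8|, which is < ε once |s + 8| < (98/25)ε.
Take δ = min(7, (98/25)ε). Then 0 < |s + 8| < δ forces both bounds, so |(-5s + 5)/(s - 6) + 45/14| < ε.

δ = min(7, (98/25)ε)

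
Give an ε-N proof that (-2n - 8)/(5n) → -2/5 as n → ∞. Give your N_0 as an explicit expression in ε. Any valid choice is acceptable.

Let ε > 0. For n ≥ 1, |(-2n - 8)/(5n) + 2/5| = |-40|/(5(5n)) = 40/(5(5n)).
Since 5n ≥ 5n for n ≥ 1, this is ≤ 40/(5·5n) = (8/5)/n.
So |(-2n - 8)/(5n) + 2/5| < ε whenever n > (8/5)/ε.
Take N_0 = (8/5)/ε. If n > N_0 then |(-2n - 8)/(5n) + 2/5| ≤ (8/5)/n < ε.

N_0 = (8/5)/ε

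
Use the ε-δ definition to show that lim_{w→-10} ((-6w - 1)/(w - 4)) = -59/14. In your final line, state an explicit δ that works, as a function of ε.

δ = min(7, (98/25)ε)

Let ε > 0 be given. We want δ > 0 with 0 < |w + 10| < δ ⇒ |(-6w - 1)/(w - 4) + 59/14| < ε.
Combining over a common denominator, (-6w - 1)/(w - 4) + 59/14 = [(-6w - 1)·(-14) − 59·(w - 4)] / [(-14)·(w - 4)] = 25(w + 10) / ((-14)(w - 4)).
So |(-6w - 1)/(w - 4) + 59/14| = 25|w + 10| / (14·|w − 4|).
Restrict δ ≤ 7. Then |w + 10| < 7 gives |w − 4| = |(w + 10) + (-14)| ≥ 14 − 7 = 7.
Hence |(-6w - 1)/(w - 4) + 59/14| < 25|w + 10|/(14·7) = (25/98)|w + 10|, which is < ε once |w + 10| < (98/25)ε.
Take δ = min(7, (98/25)ε). Then 0 < |w + 10| < δ forces both bounds, so |(-6w - 1)/(w - 4) + 59/14| < ε.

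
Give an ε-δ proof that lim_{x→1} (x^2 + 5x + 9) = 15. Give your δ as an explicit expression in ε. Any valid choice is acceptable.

δ = min(2, ε/9)

Let ε > 0. We want δ > 0 such that 0 < |x − 1| < δ implies |(x^2 + 5x + 9) − 15| < ε.
(x^2 + 5x + 9) − 15 = x^2 + 5x - 6 = (x − 1)(x + 6).
So |(x^2 + 5x + 9) − 15| = |x − 1|·|x + 6|.
Require δ ≤ 2. Then |x − 1| < 2 gives |x| < 3, and by the triangle inequality |x + 6| ≤ 3 + 6 = 9.
Hence |(x^2 + 5x + 9) − 15| ≤ 9|x − 1| < ε provided |x − 1| < ε/9.
Choosing δ = min(2, ε/9) ensures both conditions, hence |(x^2 + 5x + 9) − 15| < ε.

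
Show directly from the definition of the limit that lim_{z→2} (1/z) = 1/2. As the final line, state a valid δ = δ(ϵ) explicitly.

Let ϵ > 0. We seek δ > 0 such that 0 < |z − 2| < δ implies |1/z − (1/2)| < ϵ.
|1/z − (1/2)| = |2 − z|/(2·|z|) = |z − 2|/(2|z|).
Restrict δ ≤ 1. Then |z − 2| < 1 gives |z| > 1, so 2|z| > 2.
Then |1/z − (1/2)| < |z − 2|/2, which is < ϵ when |z − 2| < 2ϵ.
Take δ = min(1, 2ϵ). Then 0 < |z − 2| < δ gives both |z − 2| < 1 and |z − 2| < 2ϵ, so |1/z − (1/2)| < ϵ.

δ = min(1, 2ϵ)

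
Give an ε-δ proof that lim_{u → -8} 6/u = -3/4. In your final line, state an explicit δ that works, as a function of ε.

Suppose ε > 0. We seek δ > 0 such that 0 < |u + 8| < δ implies |6/u + 3/4| < ε.
|6/u + 3/4| = 6·|-8 − u|/(8·|u|) = 6|u + 8|/(8|u|).
Restrict δ ≤ 4. Then |u + 8| < 4 gives |u| > 4, so 8|u| > 32.
Then |6/u + 3/4| < 6|u + 8|/32, which is < ε when |u + 8| < (16/3)ε.
Take δ = min(4, (16/3)ε). Then 0 < |u + 8| < δ gives both |u + 8| < 4 and |u + 8| < (16/3)ε, so |6/u + 3/4| < ε.

δ = min(4, (16/3)ε)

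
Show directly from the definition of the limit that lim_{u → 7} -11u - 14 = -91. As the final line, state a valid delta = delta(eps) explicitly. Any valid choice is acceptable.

delta = eps/11

Suppose eps > 0. We need delta > 0 so that 0 < |u − 7| < delta implies |(-11u - 14) + 91| < eps.
|(-11u - 14) + 91| = |-11u + 77| = 11|u − 7|.
So 11|u − 7| < eps exactly when |u − 7| < eps/11.
Choosing delta = eps/11 gives |(-11u - 14) + 91| = 11|u − 7| < eps whenever |u − 7| < delta.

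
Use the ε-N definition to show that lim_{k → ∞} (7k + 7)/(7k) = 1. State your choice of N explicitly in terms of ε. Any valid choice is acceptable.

Fix ε > 0. For k ≥ 1, |(7k + 7)/(7k) − 1| = |49|/(7(7k)) = 49/(7(7k)).
Since 7k ≥ 7k for k ≥ 1, this is ≤ 49/(7·7k) = 1/k.
So |(7k + 7)/(7k) − 1| < ε whenever k > 1/ε.
Take N = 1/ε. If k > N then |(7k + 7)/(7k) − 1| ≤ 1/k < ε.

N = 1/ε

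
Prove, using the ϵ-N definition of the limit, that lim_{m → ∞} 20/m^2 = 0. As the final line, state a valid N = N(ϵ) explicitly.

N = (20/ϵ)^{1/2}

Let ϵ > 0 be given. For m ≥ 1, |20/m^2 − 0| = 20/m^2.
20/m^2 < ϵ ⇔ m^2 > 20/ϵ ⇔ m > (20/ϵ)^{1/2}.
Take N = (20/ϵ)^{1/2}. Then m > N implies 20/m^2 < ϵ.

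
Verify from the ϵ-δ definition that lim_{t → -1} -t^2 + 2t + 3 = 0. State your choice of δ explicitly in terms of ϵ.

Let ϵ > 0 be given. We want δ > 0 such that 0 < |t + 1| < δ implies |(-t^2 + 2t + 3)| < ϵ.
(-t^2 + 2t + 3) = -t^2 + 2t + 3 = (t + 1)(-t + 3).
So |(-t^2 + 2t + 3)| = |t + 1|·|-t + 3|.
Require δ ≤ 2. Then |t + 1| < 2 gives |t| < 3, and by the triangle inequality |-t + 3| ≤ 3 + 3 = 6.
Hence |(-t^2 + 2t + 3)| ≤ 6|t + 1| < ϵ provided |t + 1| < ϵ/6.
Choosing δ = min(2, ϵ/6) ensures both conditions, hence |(-t^2 + 2t + 3)| < ϵ.

δ = min(2, ϵ/6)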